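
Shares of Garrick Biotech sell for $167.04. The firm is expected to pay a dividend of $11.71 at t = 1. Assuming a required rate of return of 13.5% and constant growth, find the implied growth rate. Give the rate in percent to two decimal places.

From P₀ = D₁/(r − g), the implied growth is g = r − D₁/P₀.
g = 0.135 − 11.71/167.04 = 0.135 − 0.07010 = 0.06490

6.49%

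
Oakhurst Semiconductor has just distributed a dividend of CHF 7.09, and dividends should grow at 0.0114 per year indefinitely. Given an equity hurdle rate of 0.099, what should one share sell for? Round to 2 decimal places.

Gordon growth model: P₀ = D₁/(r − g). D₁ = 7.09 × (1 + 0.0114) = 7.1708.
P₀ = 7.1708 / (0.099 − 0.0114) = 7.1708 / 0.0876 = 81.8587

CHF 81.86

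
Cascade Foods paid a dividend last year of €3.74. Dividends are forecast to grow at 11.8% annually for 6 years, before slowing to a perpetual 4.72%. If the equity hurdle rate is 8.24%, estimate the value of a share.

€160.28

Two-stage DDM. Project D₁…D_6 at 0.118, terminal growth 0.0472, discount at r = 0.0824.
D_1 = 4.1813
D_2 = 4.6747
D_3 = 5.2263
D_4 = 5.8430
D_5 = 6.5325
D_6 = 7.3034
Terminal value at t=6: TV = D_7/(r−g) = 7.6481/(0.0824−0.0472) = 217.2748
P₀ = 4.1813/(1+0.0824)^1 + 4.6747/(1+0.0824)^2 + 5.2263/(1+0.0824)^3 + 5.8430/(1+0.0824)^4 + 6.5325/(1+0.0824)^5 + 7.3034/(1+0.0824)^6 + 217.2748/(1+0.0824)^6 = 160.2780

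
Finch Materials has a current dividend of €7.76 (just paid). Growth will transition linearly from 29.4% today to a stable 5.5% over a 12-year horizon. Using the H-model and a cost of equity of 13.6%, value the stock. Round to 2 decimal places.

€238.45

H-model: P₀ = D₀[(1+g_L) + H(g_S−g_L)]/(r−g_L), with H = 12/2 = 6.
P₀ = 7.76 × [(1+0.055) + 6×(0.294−0.055)] / (0.136−0.055)
   = 7.76 × 2.4890 / 0.081 = 238.4523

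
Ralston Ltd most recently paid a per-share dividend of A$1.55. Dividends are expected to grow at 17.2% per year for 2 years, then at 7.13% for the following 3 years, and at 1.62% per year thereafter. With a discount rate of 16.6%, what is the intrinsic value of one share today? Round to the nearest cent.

A$15.34

Three-stage DDM. Project D₁…D_5; terminal Gordon value at t=5 with g = 0.0162; discount at r = 0.166.
D_1 = 1.8166
D_2 = 2.1291
D_3 = 2.2809
D_4 = 2.4435
D_5 = 2.6177
TV_5 = 2.6601/(0.166−0.0162) = 17.7577
P₀ = Σ Dₜ/(1+r)ᵗ + TV_5/(1+r)^5 = 15.3387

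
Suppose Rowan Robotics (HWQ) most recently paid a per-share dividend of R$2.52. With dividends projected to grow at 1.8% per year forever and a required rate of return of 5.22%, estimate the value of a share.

R$75.01

Gordon growth model: P₀ = D₁/(r − g). D₁ = 2.52 × (1 + 0.018) = 2.5654.
P₀ = 2.5654 / (0.0522 − 0.018) = 2.5654 / 0.0342 = 75.0105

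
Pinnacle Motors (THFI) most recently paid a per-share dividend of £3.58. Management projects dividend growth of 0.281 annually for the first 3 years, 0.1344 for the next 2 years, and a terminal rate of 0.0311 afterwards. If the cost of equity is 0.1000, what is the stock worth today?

Three-stage DDM. Project D₁…D_5; terminal Gordon value at t=5 with g = 0.0311; discount at r = 0.1.
D_1 = 4.5860
D_2 = 5.8746
D_3 = 7.5254
D_4 = 8.5368
D_5 = 9.6842
TV_5 = 9.9854/(0.1−0.0311) = 144.9254
P₀ = Σ Dₜ/(1+r)ᵗ + TV_5/(1+r)^5 = 116.5092

£116.51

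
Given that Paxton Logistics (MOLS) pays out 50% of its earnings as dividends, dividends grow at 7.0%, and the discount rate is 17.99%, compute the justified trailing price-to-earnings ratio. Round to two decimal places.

Justified trailing P/E = b(1+g)/(r−g) = 0.50×(1+0.07)/(0.1799−0.07) = 4.8681

4.87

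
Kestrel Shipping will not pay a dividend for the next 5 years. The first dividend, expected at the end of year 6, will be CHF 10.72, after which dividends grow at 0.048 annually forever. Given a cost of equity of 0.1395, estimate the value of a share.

CHF 60.98

Deferred-dividend DDM. At t=5 the remaining stream is a growing perpetuity with first payment D_6 = 10.72.
V_5 = D_6/(r−g) = 10.72/(0.1395−0.048) = 117.1585
P₀ = V_5/(1+r)^5 = 117.1585/(1+0.1395)^5 = 60.9821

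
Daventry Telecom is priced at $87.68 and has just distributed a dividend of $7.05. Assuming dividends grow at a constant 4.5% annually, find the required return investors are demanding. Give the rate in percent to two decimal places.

Rearranging the constant-growth DDM: r = D₁/P₀ + g.
D₁ = 7.05 × (1 + 0.045) = 7.3672.
r = 7.3672 / 87.68 + 0.045 = 0.08402 + 0.045 = 0.12902

12.90%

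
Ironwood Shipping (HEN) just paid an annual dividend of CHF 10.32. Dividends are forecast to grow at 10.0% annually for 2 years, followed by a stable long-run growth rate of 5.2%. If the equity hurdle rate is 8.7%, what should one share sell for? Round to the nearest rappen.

CHF 338.67

Two-stage DDM. Project D₁…D_2 at 0.1, terminal growth 0.052, discount at r = 0.087.
D_1 = 11.3520
D_2 = 12.4872
Terminal value at t=2: TV = D_3/(r−g) = 13.1365/(0.087−0.052) = 375.3296
P₀ = 11.3520/(1+0.087)^1 + 12.4872/(1+0.087)^2 + 375.3296/(1+0.087)^2 = 338.6653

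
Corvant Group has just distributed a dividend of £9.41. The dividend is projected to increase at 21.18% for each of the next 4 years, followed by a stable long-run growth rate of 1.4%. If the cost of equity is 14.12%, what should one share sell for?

Two-stage DDM. Project D₁…D_4 at 0.2118, terminal growth 0.014, discount at r = 0.1412.
D_1 = 11.4030
D_2 = 13.8182
D_3 = 16.7449
D_4 = 20.2915
Terminal value at t=4: TV = D_5/(r−g) = 20.5755/(0.1412−0.014) = 161.7574
P₀ = 11.4030/(1+0.1412)^1 + 13.8182/(1+0.1412)^2 + 16.7449/(1+0.1412)^3 + 20.2915/(1+0.1412)^4 + 161.7574/(1+0.1412)^4 = 139.2041

£139.20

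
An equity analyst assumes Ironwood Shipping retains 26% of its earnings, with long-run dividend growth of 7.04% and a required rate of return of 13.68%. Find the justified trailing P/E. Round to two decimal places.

11.93

Payout ratio b = 1 − 0.26 = 0.74.
Justified trailing P/E = b(1+g)/(r−g) = 0.74×(1+0.0704)/(0.1368−0.0704) = 11.9292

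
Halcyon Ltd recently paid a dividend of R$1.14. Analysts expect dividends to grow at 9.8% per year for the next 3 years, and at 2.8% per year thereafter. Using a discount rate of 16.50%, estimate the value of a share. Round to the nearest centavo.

Two-stage DDM. Project D₁…D_3 at 0.098, terminal growth 0.028, discount at r = 0.165.
D_1 = 1.2517
D_2 = 1.3744
D_3 = 1.5091
Terminal value at t=3: TV = D_4/(r−g) = 1.5513/(0.165−0.028) = 11.3236
P₀ = 1.2517/(1+0.165)^1 + 1.3744/(1+0.165)^2 + 1.5091/(1+0.165)^3 + 11.3236/(1+0.165)^3 = 10.2030

R$10.20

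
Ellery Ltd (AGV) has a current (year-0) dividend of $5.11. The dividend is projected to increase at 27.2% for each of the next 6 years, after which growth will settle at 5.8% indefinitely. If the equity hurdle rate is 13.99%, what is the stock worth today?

$173.25

Two-stage DDM. Project D₁…D_6 at 0.272, terminal growth 0.058, discount at r = 0.1399.
D_1 = 6.4999
D_2 = 8.2679
D_3 = 10.5168
D_4 = 13.3773
D_5 = 17.0160
D_6 = 21.6443
Terminal value at t=6: TV = D_7/(r−g) = 22.8997/(0.1399−0.058) = 279.6053
P₀ = 6.4999/(1+0.1399)^1 + 8.2679/(1+0.1399)^2 + 10.5168/(1+0.1399)^3 + 13.3773/(1+0.1399)^4 + 17.0160/(1+0.1399)^5 + 21.6443/(1+0.1399)^6 + 279.6053/(1+0.1399)^6 = 173.2477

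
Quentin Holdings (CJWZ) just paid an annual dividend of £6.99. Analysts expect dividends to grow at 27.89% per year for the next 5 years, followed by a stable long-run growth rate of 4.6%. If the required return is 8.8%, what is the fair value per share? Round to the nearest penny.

Two-stage DDM. Project D₁…D_5 at 0.2789, terminal growth 0.046, discount at r = 0.088.
D_1 = 8.9395
D_2 = 11.4327
D_3 = 14.6213
D_4 = 18.6992
D_5 = 23.9144
Terminal value at t=5: TV = D_6/(r−g) = 25.0145/(0.088−0.046) = 595.5833
P₀ = 8.9395/(1+0.088)^1 + 11.4327/(1+0.088)^2 + 14.6213/(1+0.088)^3 + 18.6992/(1+0.088)^4 + 23.9144/(1+0.088)^5 + 595.5833/(1+0.088)^5 = 448.9173

£448.92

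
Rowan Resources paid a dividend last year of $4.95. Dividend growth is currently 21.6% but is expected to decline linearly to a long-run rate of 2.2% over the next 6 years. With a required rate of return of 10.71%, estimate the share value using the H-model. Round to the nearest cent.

$93.30

H-model: P₀ = D₀[(1+g_L) + H(g_S−g_L)]/(r−g_L), with H = 6/2 = 3.
P₀ = 4.95 × [(1+0.022) + 3×(0.216−0.022)] / (0.1071−0.022)
   = 4.95 × 1.6040 / 0.0851 = 93.2996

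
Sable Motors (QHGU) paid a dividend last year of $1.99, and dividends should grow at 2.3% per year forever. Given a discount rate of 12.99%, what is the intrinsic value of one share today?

Gordon growth model: P₀ = D₁/(r − g). D₁ = 1.99 × (1 + 0.023) = 2.0358.
P₀ = 2.0358 / (0.1299 − 0.023) = 2.0358 / 0.1069 = 19.0437

$19.04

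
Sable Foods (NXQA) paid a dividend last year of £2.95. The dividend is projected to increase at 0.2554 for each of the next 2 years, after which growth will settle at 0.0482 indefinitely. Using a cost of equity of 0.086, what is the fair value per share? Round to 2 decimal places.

Two-stage DDM. Project D₁…D_2 at 0.2554, terminal growth 0.0482, discount at r = 0.086.
D_1 = 3.7034
D_2 = 4.6493
Terminal value at t=2: TV = D_3/(r−g) = 4.8734/(0.086−0.0482) = 128.9254
P₀ = 3.7034/(1+0.086)^1 + 4.6493/(1+0.086)^2 + 128.9254/(1+0.086)^2 = 116.6670

£116.67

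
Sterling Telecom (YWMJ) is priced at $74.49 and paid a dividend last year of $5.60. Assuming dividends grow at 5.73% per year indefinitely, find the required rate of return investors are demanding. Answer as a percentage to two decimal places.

Rearranging the constant-growth DDM: r = D₁/P₀ + g.
D₁ = 5.60 × (1 + 0.0573) = 5.9209.
r = 5.9209 / 74.49 + 0.0573 = 0.07949 + 0.0573 = 0.13679

13.68%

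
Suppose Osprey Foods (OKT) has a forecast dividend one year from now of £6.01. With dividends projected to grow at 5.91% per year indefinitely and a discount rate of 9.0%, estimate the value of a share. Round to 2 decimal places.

Gordon growth model: P₀ = D₁/(r − g), with D₁ = 6.01 given directly.
P₀ = 6.0100 / (0.09 − 0.0591) = 6.0100 / 0.0309 = 194.4984

£194.50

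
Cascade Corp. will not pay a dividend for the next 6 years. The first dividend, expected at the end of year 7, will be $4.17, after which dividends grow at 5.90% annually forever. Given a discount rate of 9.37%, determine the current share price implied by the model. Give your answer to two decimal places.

$70.21

Deferred-dividend DDM. At t=6 the remaining stream is a growing perpetuity with first payment D_7 = 4.17.
V_6 = D_7/(r−g) = 4.17/(0.0937−0.059) = 120.1729
P₀ = V_6/(1+r)^6 = 120.1729/(1+0.0937)^6 = 70.2130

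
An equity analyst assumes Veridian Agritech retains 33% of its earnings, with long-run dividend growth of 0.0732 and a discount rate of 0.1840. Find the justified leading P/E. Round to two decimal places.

6.05

Payout ratio b = 1 − 0.33 = 0.67.
Justified leading P/E = b/(r−g) = 0.67/(0.184−0.0732) = 6.0469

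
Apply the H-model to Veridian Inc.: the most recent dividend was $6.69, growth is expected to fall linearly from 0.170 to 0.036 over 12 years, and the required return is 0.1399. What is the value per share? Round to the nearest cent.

H-model: P₀ = D₀[(1+g_L) + H(g_S−g_L)]/(r−g_L), with H = 12/2 = 6.
P₀ = 6.69 × [(1+0.036) + 6×(0.17−0.036)] / (0.1399−0.036)
   = 6.69 × 1.8400 / 0.1039 = 118.4755

$118.48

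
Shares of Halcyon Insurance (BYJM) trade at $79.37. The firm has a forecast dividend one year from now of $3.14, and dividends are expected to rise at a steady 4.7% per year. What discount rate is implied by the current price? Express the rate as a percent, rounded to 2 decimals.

Rearranging the constant-growth DDM: r = D₁/P₀ + g.
r = 3.1400 / 79.37 + 0.047 = 0.03956 + 0.047 = 0.08656

8.66%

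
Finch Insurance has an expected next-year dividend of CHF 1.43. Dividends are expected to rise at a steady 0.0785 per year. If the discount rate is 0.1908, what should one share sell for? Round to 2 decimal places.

CHF 12.73

Gordon growth model: P₀ = D₁/(r − g), with D₁ = 1.43 given directly.
P₀ = 1.4300 / (0.1908 − 0.0785) = 1.4300 / 0.1123 = 12.7337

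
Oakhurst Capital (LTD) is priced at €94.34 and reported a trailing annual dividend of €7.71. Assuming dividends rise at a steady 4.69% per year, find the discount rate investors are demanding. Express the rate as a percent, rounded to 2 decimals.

13.25%

Rearranging the constant-growth DDM: r = D₁/P₀ + g.
D₁ = 7.71 × (1 + 0.0469) = 8.0716.
r = 8.0716 / 94.34 + 0.0469 = 0.08556 + 0.0469 = 0.13246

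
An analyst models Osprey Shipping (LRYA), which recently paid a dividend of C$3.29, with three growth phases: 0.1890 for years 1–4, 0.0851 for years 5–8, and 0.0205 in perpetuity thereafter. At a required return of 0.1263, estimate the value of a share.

Three-stage DDM. Project D₁…D_8; terminal Gordon value at t=8 with g = 0.0205; discount at r = 0.1263.
D_1 = 3.9118
D_2 = 4.6511
D_3 = 5.5302
D_4 = 6.5754
D_5 = 7.1350
D_6 = 7.7422
D_7 = 8.4010
D_8 = 9.1160
TV_8 = 9.3028/(0.1263−0.0205) = 87.9285
P₀ = Σ Dₜ/(1+r)ᵗ + TV_8/(1+r)^8 = 63.9541

C$63.95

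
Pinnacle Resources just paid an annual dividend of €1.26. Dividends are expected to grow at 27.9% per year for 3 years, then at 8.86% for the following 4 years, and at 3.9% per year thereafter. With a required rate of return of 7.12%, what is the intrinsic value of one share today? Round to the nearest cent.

€88.19

Three-stage DDM. Project D₁…D_7; terminal Gordon value at t=7 with g = 0.039; discount at r = 0.0712.
D_1 = 1.6115
D_2 = 2.0612
D_3 = 2.6362
D_4 = 2.8698
D_5 = 3.1241
D_6 = 3.4008
D_7 = 3.7022
TV_7 = 3.8465/(0.0712−0.039) = 119.4580
P₀ = Σ Dₜ/(1+r)ᵗ + TV_7/(1+r)^7 = 88.1894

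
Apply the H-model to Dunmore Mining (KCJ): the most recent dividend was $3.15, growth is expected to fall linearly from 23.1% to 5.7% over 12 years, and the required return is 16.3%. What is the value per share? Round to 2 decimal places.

H-model: P₀ = D₀[(1+g_L) + H(g_S−g_L)]/(r−g_L), with H = 12/2 = 6.
P₀ = 3.15 × [(1+0.057) + 6×(0.231−0.057)] / (0.163−0.057)
   = 3.15 × 2.1010 / 0.106 = 62.4354

$62.44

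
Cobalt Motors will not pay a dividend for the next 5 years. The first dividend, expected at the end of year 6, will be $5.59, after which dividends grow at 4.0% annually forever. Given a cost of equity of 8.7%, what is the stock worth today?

Deferred-dividend DDM. At t=5 the remaining stream is a growing perpetuity with first payment D_6 = 5.59.
V_5 = D_6/(r−g) = 5.59/(0.087−0.04) = 118.9362
P₀ = V_5/(1+r)^5 = 118.9362/(1+0.087)^5 = 78.3730

$78.37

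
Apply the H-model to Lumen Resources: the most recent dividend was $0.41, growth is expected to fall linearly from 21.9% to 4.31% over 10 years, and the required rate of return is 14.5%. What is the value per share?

H-model: P₀ = D₀[(1+g_L) + H(g_S−g_L)]/(r−g_L), with H = 10/2 = 5.
P₀ = 0.41 × [(1+0.0431) + 5×(0.219−0.0431)] / (0.145−0.0431)
   = 0.41 × 1.9226 / 0.1019 = 7.7357

$7.74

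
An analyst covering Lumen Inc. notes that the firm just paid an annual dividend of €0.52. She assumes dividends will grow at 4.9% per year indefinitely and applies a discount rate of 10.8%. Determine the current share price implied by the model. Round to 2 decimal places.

€9.25

Gordon growth model: P₀ = D₁/(r − g). D₁ = 0.52 × (1 + 0.049) = 0.5455.
P₀ = 0.5455 / (0.108 − 0.049) = 0.5455 / 0.059 = 9.2454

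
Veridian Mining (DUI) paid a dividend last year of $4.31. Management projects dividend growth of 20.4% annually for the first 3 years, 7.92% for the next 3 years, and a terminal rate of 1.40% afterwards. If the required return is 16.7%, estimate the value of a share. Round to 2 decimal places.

Three-stage DDM. Project D₁…D_6; terminal Gordon value at t=6 with g = 0.014; discount at r = 0.167.
D_1 = 5.1892
D_2 = 6.2478
D_3 = 7.5224
D_4 = 8.1182
D_5 = 8.7611
D_6 = 9.4550
TV_6 = 9.5874/(0.167−0.014) = 62.6627
P₀ = Σ Dₜ/(1+r)ᵗ + TV_6/(1+r)^6 = 50.7427

$50.74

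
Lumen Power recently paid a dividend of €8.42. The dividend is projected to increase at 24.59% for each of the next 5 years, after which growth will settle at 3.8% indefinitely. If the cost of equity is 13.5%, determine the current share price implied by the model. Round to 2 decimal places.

Two-stage DDM. Project D₁…D_5 at 0.2459, terminal growth 0.038, discount at r = 0.135.
D_1 = 10.4905
D_2 = 13.0701
D_3 = 16.2840
D_4 = 20.2883
D_5 = 25.2771
Terminal value at t=5: TV = D_6/(r−g) = 26.2377/(0.135−0.038) = 270.4915
P₀ = 10.4905/(1+0.135)^1 + 13.0701/(1+0.135)^2 + 16.2840/(1+0.135)^3 + 20.2883/(1+0.135)^4 + 25.2771/(1+0.135)^5 + 270.4915/(1+0.135)^5 = 199.7775

€199.78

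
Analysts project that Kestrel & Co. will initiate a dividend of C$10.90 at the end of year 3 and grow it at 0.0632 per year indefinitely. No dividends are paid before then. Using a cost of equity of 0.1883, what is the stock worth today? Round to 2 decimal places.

Deferred-dividend DDM. At t=2 the remaining stream is a growing perpetuity with first payment D_3 = 10.90.
V_2 = D_3/(r−g) = 10.90/(0.1883−0.0632) = 87.1303
P₀ = V_2/(1+r)^2 = 87.1303/(1+0.1883)^2 = 61.7045

C$61.70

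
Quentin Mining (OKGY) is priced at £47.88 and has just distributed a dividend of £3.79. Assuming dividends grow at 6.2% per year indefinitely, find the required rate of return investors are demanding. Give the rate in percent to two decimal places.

14.61%

Rearranging the constant-growth DDM: r = D₁/P₀ + g.
D₁ = 3.79 × (1 + 0.062) = 4.0250.
r = 4.0250 / 47.88 + 0.062 = 0.08406 + 0.062 = 0.14606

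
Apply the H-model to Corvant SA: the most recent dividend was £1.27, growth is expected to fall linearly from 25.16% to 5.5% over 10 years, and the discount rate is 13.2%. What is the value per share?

£33.61

H-model: P₀ = D₀[(1+g_L) + H(g_S−g_L)]/(r−g_L), with H = 10/2 = 5.
P₀ = 1.27 × [(1+0.055) + 5×(0.2516−0.055)] / (0.132−0.055)
   = 1.27 × 2.0380 / 0.077 = 33.6138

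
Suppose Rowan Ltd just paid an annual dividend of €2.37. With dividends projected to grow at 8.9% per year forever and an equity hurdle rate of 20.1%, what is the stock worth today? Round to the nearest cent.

€23.04

Gordon growth model: P₀ = D₁/(r − g). D₁ = 2.37 × (1 + 0.089) = 2.5809.
P₀ = 2.5809 / (0.201 − 0.089) = 2.5809 / 0.112 = 23.0440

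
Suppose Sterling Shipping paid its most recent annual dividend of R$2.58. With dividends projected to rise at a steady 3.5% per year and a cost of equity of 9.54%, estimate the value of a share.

R$44.21

Gordon growth model: P₀ = D₁/(r − g). D₁ = 2.58 × (1 + 0.035) = 2.6703.
P₀ = 2.6703 / (0.0954 − 0.035) = 2.6703 / 0.0604 = 44.2103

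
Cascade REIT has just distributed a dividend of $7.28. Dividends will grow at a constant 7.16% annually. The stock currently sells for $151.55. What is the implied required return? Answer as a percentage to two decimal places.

12.31%

Rearranging the constant-growth DDM: r = D₁/P₀ + g.
D₁ = 7.28 × (1 + 0.0716) = 7.8012.
r = 7.8012 / 151.55 + 0.0716 = 0.05148 + 0.0716 = 0.12308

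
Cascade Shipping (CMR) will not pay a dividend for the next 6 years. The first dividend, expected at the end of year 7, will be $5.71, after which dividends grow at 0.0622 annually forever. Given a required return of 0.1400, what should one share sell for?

$33.44

Deferred-dividend DDM. At t=6 the remaining stream is a growing perpetuity with first payment D_7 = 5.71.
V_6 = D_7/(r−g) = 5.71/(0.14−0.0622) = 73.3933
P₀ = V_6/(1+r)^6 = 73.3933/(1+0.14)^6 = 33.4370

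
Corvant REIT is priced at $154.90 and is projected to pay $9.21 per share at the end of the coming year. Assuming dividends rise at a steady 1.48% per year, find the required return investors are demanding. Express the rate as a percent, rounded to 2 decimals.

7.43%

Rearranging the constant-growth DDM: r = D₁/P₀ + g.
r = 9.2100 / 154.90 + 0.0148 = 0.05946 + 0.0148 = 0.07426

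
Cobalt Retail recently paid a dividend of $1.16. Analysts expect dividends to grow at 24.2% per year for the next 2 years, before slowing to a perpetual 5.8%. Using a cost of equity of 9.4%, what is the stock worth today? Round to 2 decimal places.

$46.75

Two-stage DDM. Project D₁…D_2 at 0.242, terminal growth 0.058, discount at r = 0.094.
D_1 = 1.4407
D_2 = 1.7894
Terminal value at t=2: TV = D_3/(r−g) = 1.8932/(0.094−0.058) = 52.5877
P₀ = 1.4407/(1+0.094)^1 + 1.7894/(1+0.094)^2 + 52.5877/(1+0.094)^2 = 46.7510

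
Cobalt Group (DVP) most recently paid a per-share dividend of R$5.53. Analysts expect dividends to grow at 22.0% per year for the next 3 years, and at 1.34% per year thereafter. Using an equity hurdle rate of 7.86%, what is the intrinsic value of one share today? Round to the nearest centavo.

R$145.71

Two-stage DDM. Project D₁…D_3 at 0.22, terminal growth 0.0134, discount at r = 0.0786.
D_1 = 6.7466
D_2 = 8.2309
D_3 = 10.0416
Terminal value at t=3: TV = D_4/(r−g) = 10.1762/(0.0786−0.0134) = 156.0766
P₀ = 6.7466/(1+0.0786)^1 + 8.2309/(1+0.0786)^2 + 10.0416/(1+0.0786)^3 + 156.0766/(1+0.0786)^3 = 145.7141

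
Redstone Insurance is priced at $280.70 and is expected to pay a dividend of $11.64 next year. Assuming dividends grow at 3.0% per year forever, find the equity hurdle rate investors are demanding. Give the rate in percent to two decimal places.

Rearranging the constant-growth DDM: r = D₁/P₀ + g.
r = 11.6400 / 280.70 + 0.03 = 0.04147 + 0.03 = 0.07147

7.15%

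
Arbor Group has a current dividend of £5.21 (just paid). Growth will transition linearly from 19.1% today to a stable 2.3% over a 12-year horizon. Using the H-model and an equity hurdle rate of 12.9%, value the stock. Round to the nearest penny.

£99.83

H-model: P₀ = D₀[(1+g_L) + H(g_S−g_L)]/(r−g_L), with H = 12/2 = 6.
P₀ = 5.21 × [(1+0.023) + 6×(0.191−0.023)] / (0.129−0.023)
   = 5.21 × 2.0310 / 0.106 = 99.8256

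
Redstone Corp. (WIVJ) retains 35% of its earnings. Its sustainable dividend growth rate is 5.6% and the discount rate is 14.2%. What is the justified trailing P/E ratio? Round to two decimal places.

7.98

Payout ratio b = 1 − 0.35 = 0.65.
Justified trailing P/E = b(1+g)/(r−g) = 0.65×(1+0.056)/(0.142−0.056) = 7.9814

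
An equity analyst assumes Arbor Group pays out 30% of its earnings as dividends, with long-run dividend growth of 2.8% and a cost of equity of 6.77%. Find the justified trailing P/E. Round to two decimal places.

7.77

Justified trailing P/E = b(1+g)/(r−g) = 0.30×(1+0.028)/(0.0677−0.028) = 7.7683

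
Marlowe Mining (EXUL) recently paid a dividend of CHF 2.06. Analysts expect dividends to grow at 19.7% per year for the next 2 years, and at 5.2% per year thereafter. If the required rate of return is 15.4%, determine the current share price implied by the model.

CHF 27.21

Two-stage DDM. Project D₁…D_2 at 0.197, terminal growth 0.052, discount at r = 0.154.
D_1 = 2.4658
D_2 = 2.9516
Terminal value at t=2: TV = D_3/(r−g) = 3.1051/(0.154−0.052) = 30.4419
P₀ = 2.4658/(1+0.154)^1 + 2.9516/(1+0.154)^2 + 30.4419/(1+0.154)^2 = 27.2123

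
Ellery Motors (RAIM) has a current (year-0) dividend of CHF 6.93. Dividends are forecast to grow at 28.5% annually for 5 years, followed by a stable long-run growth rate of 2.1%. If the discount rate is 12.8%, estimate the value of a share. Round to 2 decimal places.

CHF 178.97

Two-stage DDM. Project D₁…D_5 at 0.285, terminal growth 0.021, discount at r = 0.128.
D_1 = 8.9050
D_2 = 11.4430
D_3 = 14.7042
D_4 = 18.8949
D_5 = 24.2800
Terminal value at t=5: TV = D_6/(r−g) = 24.7899/(0.128−0.021) = 231.6812
P₀ = 8.9050/(1+0.128)^1 + 11.4430/(1+0.128)^2 + 14.7042/(1+0.128)^3 + 18.8949/(1+0.128)^4 + 24.2800/(1+0.128)^5 + 231.6812/(1+0.128)^5 = 178.9655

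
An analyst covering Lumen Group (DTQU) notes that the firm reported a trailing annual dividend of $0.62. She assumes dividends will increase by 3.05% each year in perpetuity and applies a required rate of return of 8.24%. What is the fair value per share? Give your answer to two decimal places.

$12.31

Gordon growth model: P₀ = D₁/(r − g). D₁ = 0.62 × (1 + 0.0305) = 0.6389.
P₀ = 0.6389 / (0.0824 − 0.0305) = 0.6389 / 0.0519 = 12.3104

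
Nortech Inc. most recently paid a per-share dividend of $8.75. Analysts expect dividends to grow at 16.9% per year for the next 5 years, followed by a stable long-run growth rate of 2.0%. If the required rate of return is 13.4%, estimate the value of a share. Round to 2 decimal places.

Two-stage DDM. Project D₁…D_5 at 0.169, terminal growth 0.02, discount at r = 0.134.
D_1 = 10.2287
D_2 = 11.9574
D_3 = 13.9782
D_4 = 16.3405
D_5 = 19.1021
Terminal value at t=5: TV = D_6/(r−g) = 19.4841/(0.134−0.02) = 170.9133
P₀ = 10.2287/(1+0.134)^1 + 11.9574/(1+0.134)^2 + 13.9782/(1+0.134)^3 + 16.3405/(1+0.134)^4 + 19.1021/(1+0.134)^5 + 170.9133/(1+0.134)^5 = 139.1119

$139.11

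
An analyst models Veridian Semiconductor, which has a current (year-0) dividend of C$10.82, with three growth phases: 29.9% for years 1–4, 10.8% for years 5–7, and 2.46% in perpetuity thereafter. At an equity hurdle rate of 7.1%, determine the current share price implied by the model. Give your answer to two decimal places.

C$719.50

Three-stage DDM. Project D₁…D_7; terminal Gordon value at t=7 with g = 0.0246; discount at r = 0.071.
D_1 = 14.0552
D_2 = 18.2577
D_3 = 23.7167
D_4 = 30.8080
D_5 = 34.1353
D_6 = 37.8219
D_7 = 41.9067
TV_7 = 42.9376/(0.071−0.0246) = 925.3787
P₀ = Σ Dₜ/(1+r)ᵗ + TV_7/(1+r)^7 = 719.4987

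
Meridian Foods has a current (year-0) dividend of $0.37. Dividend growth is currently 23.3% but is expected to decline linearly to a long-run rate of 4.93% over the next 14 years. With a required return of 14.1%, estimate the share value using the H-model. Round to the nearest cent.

$9.42

H-model: P₀ = D₀[(1+g_L) + H(g_S−g_L)]/(r−g_L), with H = 14/2 = 7.
P₀ = 0.37 × [(1+0.0493) + 7×(0.233−0.0493)] / (0.141−0.0493)
   = 0.37 × 2.3352 / 0.0917 = 9.4223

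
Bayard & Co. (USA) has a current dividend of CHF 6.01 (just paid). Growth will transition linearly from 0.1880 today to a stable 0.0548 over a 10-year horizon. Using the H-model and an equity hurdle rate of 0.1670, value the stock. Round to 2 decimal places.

CHF 92.17

H-model: P₀ = D₀[(1+g_L) + H(g_S−g_L)]/(r−g_L), with H = 10/2 = 5.
P₀ = 6.01 × [(1+0.0548) + 5×(0.188−0.0548)] / (0.167−0.0548)
   = 6.01 × 1.7208 / 0.1122 = 92.1748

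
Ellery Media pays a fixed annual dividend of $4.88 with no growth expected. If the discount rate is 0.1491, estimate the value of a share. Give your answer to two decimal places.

$32.73

Zero-growth DDM (perpetuity): P₀ = D/r = 4.88 / 0.1491 = 32.7297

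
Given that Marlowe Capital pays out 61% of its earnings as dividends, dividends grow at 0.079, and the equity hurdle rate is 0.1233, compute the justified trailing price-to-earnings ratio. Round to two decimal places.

Justified trailing P/E = b(1+g)/(r−g) = 0.61×(1+0.079)/(0.1233−0.079) = 14.8576

14.86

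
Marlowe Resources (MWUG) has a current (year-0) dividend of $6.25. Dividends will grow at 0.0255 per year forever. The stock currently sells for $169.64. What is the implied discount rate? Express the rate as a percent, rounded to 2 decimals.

Rearranging the constant-growth DDM: r = D₁/P₀ + g.
D₁ = 6.25 × (1 + 0.0255) = 6.4094.
r = 6.4094 / 169.64 + 0.0255 = 0.03778 + 0.0255 = 0.06328

6.33%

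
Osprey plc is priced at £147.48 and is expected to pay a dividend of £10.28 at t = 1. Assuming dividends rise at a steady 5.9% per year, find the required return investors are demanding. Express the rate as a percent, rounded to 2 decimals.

Rearranging the constant-growth DDM: r = D₁/P₀ + g.
r = 10.2800 / 147.48 + 0.059 = 0.06970 + 0.059 = 0.12870

12.87%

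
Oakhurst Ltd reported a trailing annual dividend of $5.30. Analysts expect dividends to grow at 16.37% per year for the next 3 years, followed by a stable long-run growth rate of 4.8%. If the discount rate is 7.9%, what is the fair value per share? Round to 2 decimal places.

Two-stage DDM. Project D₁…D_3 at 0.1637, terminal growth 0.048, discount at r = 0.079.
D_1 = 6.1676
D_2 = 7.1772
D_3 = 8.3522
Terminal value at t=3: TV = D_4/(r−g) = 8.7531/(0.079−0.048) = 282.3570
P₀ = 6.1676/(1+0.079)^1 + 7.1772/(1+0.079)^2 + 8.3522/(1+0.079)^3 + 282.3570/(1+0.079)^3 = 243.2973

$243.30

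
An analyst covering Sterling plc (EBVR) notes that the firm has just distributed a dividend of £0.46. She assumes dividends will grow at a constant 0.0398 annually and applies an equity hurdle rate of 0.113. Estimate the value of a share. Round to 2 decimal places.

Gordon growth model: P₀ = D₁/(r − g). D₁ = 0.46 × (1 + 0.0398) = 0.4783.
P₀ = 0.4783 / (0.113 − 0.0398) = 0.4783 / 0.0732 = 6.5343

£6.53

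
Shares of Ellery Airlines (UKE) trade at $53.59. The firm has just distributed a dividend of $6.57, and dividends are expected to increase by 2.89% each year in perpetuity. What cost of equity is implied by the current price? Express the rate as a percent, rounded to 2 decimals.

Rearranging the constant-growth DDM: r = D₁/P₀ + g.
D₁ = 6.57 × (1 + 0.0289) = 6.7599.
r = 6.7599 / 53.59 + 0.0289 = 0.12614 + 0.0289 = 0.15504

15.50%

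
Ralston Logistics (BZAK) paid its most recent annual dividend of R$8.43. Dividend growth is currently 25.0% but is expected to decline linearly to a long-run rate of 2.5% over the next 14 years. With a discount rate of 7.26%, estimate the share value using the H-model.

R$460.46

H-model: P₀ = D₀[(1+g_L) + H(g_S−g_L)]/(r−g_L), with H = 14/2 = 7.
P₀ = 8.43 × [(1+0.025) + 7×(0.25−0.025)] / (0.0726−0.025)
   = 8.43 × 2.6000 / 0.0476 = 460.4622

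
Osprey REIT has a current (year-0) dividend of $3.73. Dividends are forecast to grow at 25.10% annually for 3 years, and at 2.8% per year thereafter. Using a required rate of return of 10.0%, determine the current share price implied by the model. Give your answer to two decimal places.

$92.89

Two-stage DDM. Project D₁…D_3 at 0.251, terminal growth 0.028, discount at r = 0.1.
D_1 = 4.6662
D_2 = 5.8375
D_3 = 7.3027
Terminal value at t=3: TV = D_4/(r−g) = 7.5071/(0.1−0.028) = 104.2657
P₀ = 4.6662/(1+0.1)^1 + 5.8375/(1+0.1)^2 + 7.3027/(1+0.1)^3 + 104.2657/(1+0.1)^3 = 92.8893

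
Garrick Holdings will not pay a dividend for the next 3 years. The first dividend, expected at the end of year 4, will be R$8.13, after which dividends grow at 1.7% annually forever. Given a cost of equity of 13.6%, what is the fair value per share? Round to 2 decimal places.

R$46.60

Deferred-dividend DDM. At t=3 the remaining stream is a growing perpetuity with first payment D_4 = 8.13.
V_3 = D_4/(r−g) = 8.13/(0.136−0.017) = 68.3193
P₀ = V_3/(1+r)^3 = 68.3193/(1+0.136)^3 = 46.6024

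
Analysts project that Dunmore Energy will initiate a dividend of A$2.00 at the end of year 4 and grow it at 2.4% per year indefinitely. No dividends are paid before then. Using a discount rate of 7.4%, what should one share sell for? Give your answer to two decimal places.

Deferred-dividend DDM. At t=3 the remaining stream is a growing perpetuity with first payment D_4 = 2.00.
V_3 = D_4/(r−g) = 2.00/(0.074−0.024) = 40.0000
P₀ = V_3/(1+r)^3 = 40.0000/(1+0.074)^3 = 32.2884

A$32.29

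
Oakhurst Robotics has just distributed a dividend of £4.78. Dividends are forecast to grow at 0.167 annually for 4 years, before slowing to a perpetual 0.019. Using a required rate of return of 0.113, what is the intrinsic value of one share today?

Two-stage DDM. Project D₁…D_4 at 0.167, terminal growth 0.019, discount at r = 0.113.
D_1 = 5.5783
D_2 = 6.5098
D_3 = 7.5970
D_4 = 8.8657
Terminal value at t=4: TV = D_5/(r−g) = 9.0341/(0.113−0.019) = 96.1076
P₀ = 5.5783/(1+0.113)^1 + 6.5098/(1+0.113)^2 + 7.5970/(1+0.113)^3 + 8.8657/(1+0.113)^4 + 96.1076/(1+0.113)^4 = 84.1836

£84.18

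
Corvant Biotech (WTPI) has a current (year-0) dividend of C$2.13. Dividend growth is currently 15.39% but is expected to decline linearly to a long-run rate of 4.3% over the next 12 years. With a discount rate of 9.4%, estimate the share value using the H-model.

C$71.35

H-model: P₀ = D₀[(1+g_L) + H(g_S−g_L)]/(r−g_L), with H = 12/2 = 6.
P₀ = 2.13 × [(1+0.043) + 6×(0.1539−0.043)] / (0.094−0.043)
   = 2.13 × 1.7084 / 0.051 = 71.3508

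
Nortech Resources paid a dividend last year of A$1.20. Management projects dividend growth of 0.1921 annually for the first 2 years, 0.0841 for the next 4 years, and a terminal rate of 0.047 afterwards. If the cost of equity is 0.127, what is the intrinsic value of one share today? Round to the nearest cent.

A$22.54

Three-stage DDM. Project D₁…D_6; terminal Gordon value at t=6 with g = 0.047; discount at r = 0.127.
D_1 = 1.4305
D_2 = 1.7053
D_3 = 1.8487
D_4 = 2.0042
D_5 = 2.1728
D_6 = 2.3555
TV_6 = 2.4662/(0.127−0.047) = 30.8277
P₀ = Σ Dₜ/(1+r)ᵗ + TV_6/(1+r)^6 = 22.5357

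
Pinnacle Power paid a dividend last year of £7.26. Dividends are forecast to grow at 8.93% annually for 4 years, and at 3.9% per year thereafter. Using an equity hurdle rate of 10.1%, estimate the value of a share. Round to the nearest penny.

Two-stage DDM. Project D₁…D_4 at 0.0893, terminal growth 0.039, discount at r = 0.101.
D_1 = 7.9083
D_2 = 8.6145
D_3 = 9.3838
D_4 = 10.2218
Terminal value at t=4: TV = D_5/(r−g) = 10.6204/(0.101−0.039) = 171.2973
P₀ = 7.9083/(1+0.101)^1 + 8.6145/(1+0.101)^2 + 9.3838/(1+0.101)^3 + 10.2218/(1+0.101)^4 + 171.2973/(1+0.101)^4 = 144.8505

£144.85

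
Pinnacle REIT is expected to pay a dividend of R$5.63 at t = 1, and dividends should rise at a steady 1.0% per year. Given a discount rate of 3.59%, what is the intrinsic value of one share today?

Gordon growth model: P₀ = D₁/(r − g), with D₁ = 5.63 given directly.
P₀ = 5.6300 / (0.0359 − 0.01) = 5.6300 / 0.0259 = 217.3745

R$217.37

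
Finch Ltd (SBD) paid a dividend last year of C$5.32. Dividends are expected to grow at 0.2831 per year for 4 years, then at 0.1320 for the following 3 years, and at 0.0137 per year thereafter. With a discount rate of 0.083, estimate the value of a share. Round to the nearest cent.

Three-stage DDM. Project D₁…D_7; terminal Gordon value at t=7 with g = 0.0137; discount at r = 0.083.
D_1 = 6.8261
D_2 = 8.7586
D_3 = 11.2381
D_4 = 14.4196
D_5 = 16.3230
D_6 = 18.4776
D_7 = 20.9167
TV_7 = 21.2032/(0.083−0.0137) = 305.9632
P₀ = Σ Dₜ/(1+r)ᵗ + TV_7/(1+r)^7 = 242.5710

C$242.57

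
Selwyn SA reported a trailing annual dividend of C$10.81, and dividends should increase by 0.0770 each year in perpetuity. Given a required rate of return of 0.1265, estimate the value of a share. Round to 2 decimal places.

Gordon growth model: P₀ = D₁/(r − g). D₁ = 10.81 × (1 + 0.077) = 11.6424.
P₀ = 11.6424 / (0.1265 − 0.077) = 11.6424 / 0.0495 = 235.1994

C$235.20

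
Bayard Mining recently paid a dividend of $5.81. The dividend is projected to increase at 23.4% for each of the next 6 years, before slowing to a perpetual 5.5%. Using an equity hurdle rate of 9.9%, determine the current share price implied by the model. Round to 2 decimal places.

Two-stage DDM. Project D₁…D_6 at 0.234, terminal growth 0.055, discount at r = 0.099.
D_1 = 7.1695
D_2 = 8.8472
D_3 = 10.9175
D_4 = 13.4721
D_5 = 16.6246
D_6 = 20.5148
Terminal value at t=6: TV = D_7/(r−g) = 21.6431/(0.099−0.055) = 491.8887
P₀ = 7.1695/(1+0.099)^1 + 8.8472/(1+0.099)^2 + 10.9175/(1+0.099)^3 + 13.4721/(1+0.099)^4 + 16.6246/(1+0.099)^5 + 20.5148/(1+0.099)^6 + 491.8887/(1+0.099)^6 = 332.4996

$332.50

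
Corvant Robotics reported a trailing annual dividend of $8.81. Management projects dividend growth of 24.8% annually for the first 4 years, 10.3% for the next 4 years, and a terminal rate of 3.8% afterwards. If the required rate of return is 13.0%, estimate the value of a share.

Three-stage DDM. Project D₁…D_8; terminal Gordon value at t=8 with g = 0.038; discount at r = 0.13.
D_1 = 10.9949
D_2 = 13.7216
D_3 = 17.1246
D_4 = 21.3715
D_5 = 23.5727
D_6 = 26.0007
D_7 = 28.6788
D_8 = 31.6327
TV_8 = 32.8347/(0.13−0.038) = 356.8994
P₀ = Σ Dₜ/(1+r)ᵗ + TV_8/(1+r)^8 = 229.0751

$229.08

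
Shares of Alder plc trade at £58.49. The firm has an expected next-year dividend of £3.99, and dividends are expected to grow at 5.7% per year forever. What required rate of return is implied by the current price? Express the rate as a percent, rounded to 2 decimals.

12.52%

Rearranging the constant-growth DDM: r = D₁/P₀ + g.
r = 3.9900 / 58.49 + 0.057 = 0.06822 + 0.057 = 0.12522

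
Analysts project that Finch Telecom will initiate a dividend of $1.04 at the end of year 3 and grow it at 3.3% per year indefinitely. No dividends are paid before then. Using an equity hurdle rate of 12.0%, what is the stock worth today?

$9.53

Deferred-dividend DDM. At t=2 the remaining stream is a growing perpetuity with first payment D_3 = 1.04.
V_2 = D_3/(r−g) = 1.04/(0.12−0.033) = 11.9540
P₀ = V_2/(1+r)^2 = 11.9540/(1+0.12)^2 = 9.5297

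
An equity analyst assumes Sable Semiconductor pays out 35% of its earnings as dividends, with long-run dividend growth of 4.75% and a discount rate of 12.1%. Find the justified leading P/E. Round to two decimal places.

4.76

Justified leading P/E = b/(r−g) = 0.35/(0.121−0.0475) = 4.7619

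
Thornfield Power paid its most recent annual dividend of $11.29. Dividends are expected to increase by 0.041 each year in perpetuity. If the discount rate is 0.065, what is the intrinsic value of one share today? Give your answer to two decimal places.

$489.70

Gordon growth model: P₀ = D₁/(r − g). D₁ = 11.29 × (1 + 0.041) = 11.7529.
P₀ = 11.7529 / (0.065 − 0.041) = 11.7529 / 0.024 = 489.7037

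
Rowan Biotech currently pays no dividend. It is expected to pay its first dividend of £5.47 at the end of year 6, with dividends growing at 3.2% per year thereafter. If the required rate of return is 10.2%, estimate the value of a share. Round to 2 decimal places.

Deferred-dividend DDM. At t=5 the remaining stream is a growing perpetuity with first payment D_6 = 5.47.
V_5 = D_6/(r−g) = 5.47/(0.102−0.032) = 78.1429
P₀ = V_5/(1+r)^5 = 78.1429/(1+0.102)^5 = 48.0819

£48.08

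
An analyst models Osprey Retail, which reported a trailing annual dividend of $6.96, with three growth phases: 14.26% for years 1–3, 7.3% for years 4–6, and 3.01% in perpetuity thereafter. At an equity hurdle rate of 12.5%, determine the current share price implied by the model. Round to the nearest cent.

Three-stage DDM. Project D₁…D_6; terminal Gordon value at t=6 with g = 0.0301; discount at r = 0.125.
D_1 = 7.9525
D_2 = 9.0865
D_3 = 10.3823
D_4 = 11.1402
D_5 = 11.9534
D_6 = 12.8260
TV_6 = 13.2121/(0.125−0.0301) = 139.2208
P₀ = Σ Dₜ/(1+r)ᵗ + TV_6/(1+r)^6 = 110.1284

$110.13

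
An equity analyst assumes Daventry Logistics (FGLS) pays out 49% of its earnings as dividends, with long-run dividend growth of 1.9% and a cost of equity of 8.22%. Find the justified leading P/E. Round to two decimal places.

Justified leading P/E = b/(r−g) = 0.49/(0.0822−0.019) = 7.7532

7.75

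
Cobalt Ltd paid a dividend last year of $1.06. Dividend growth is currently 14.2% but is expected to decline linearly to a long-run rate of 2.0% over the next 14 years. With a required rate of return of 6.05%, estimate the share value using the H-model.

$49.05

H-model: P₀ = D₀[(1+g_L) + H(g_S−g_L)]/(r−g_L), with H = 14/2 = 7.
P₀ = 1.06 × [(1+0.02) + 7×(0.142−0.02)] / (0.0605−0.02)
   = 1.06 × 1.8740 / 0.0405 = 49.0479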